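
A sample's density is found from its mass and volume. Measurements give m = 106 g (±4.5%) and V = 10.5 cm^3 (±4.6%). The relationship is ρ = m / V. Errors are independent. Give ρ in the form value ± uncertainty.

Relative error in a monomial: (δρ/ρ)² = Σ (nᵢ · δxᵢ/xᵢ)².
  (1·δm/m)² = (1×0.0450)² = 0.00202;  (-1·δV/V)² = (-1×0.0460)² = 0.00212
δρ/ρ = √(0.00414) = 0.0644
ρ = 10.1 g/cm^3, so δρ = 0.0644 × 10.1 = 0.650 g/cm^3.

10.1 ± 0.650 g/cm^3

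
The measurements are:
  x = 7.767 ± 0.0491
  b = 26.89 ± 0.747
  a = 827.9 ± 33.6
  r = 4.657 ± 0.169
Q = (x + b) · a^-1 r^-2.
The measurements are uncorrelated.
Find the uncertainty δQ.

0.000166

Let u = x + b = 34.66. δu = √(δx² + δb²) = √(0.00241 + 0.558) = 0.749, so δu/u = 0.0216.
Q is then a monomial in u, a, r:
δQ/Q = √((δu/u)² + (-1·δa/a)² + (-2·δr/r)²) = √(0.000467 + 0.00165 + 0.00527) = 0.0859
Q = 0.001930, so δQ = 0.0859 × 0.001930 = 0.000166.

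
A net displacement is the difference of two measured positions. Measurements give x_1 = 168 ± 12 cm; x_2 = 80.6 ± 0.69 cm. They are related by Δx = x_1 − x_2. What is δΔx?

12.0 cm

Each term contributes (cᵢ δxᵢ)² to (δΔx)²:
  (δx_1)² = 144;  (δx_2)² = 0.476
δΔx = √(144) = 12.0 cm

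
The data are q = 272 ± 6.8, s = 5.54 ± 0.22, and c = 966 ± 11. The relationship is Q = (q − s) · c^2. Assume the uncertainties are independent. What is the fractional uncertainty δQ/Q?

Let u = q − s = 266. δu = √(δq² + δs²) = √(46.2 + 0.0484) = 6.80, so δu/u = 0.0255.
Q is then a monomial in u, c:
δQ/Q = √((δu/u)² + (2·δc/c)²) = √(0.000652 + 0.000519) = 0.0342

0.0342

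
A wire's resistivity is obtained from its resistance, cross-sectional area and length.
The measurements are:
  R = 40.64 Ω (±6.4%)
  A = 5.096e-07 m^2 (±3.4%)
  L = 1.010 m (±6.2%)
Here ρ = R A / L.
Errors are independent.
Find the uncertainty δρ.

ρ is a product of powers, so relative uncertainties combine in quadrature:
  (1·δR/R)² = (1×0.0640)² = 0.00410;  (1·δA/A)² = (1×0.0340)² = 0.00116;  (-1·δL/L)² = (-1×0.0620)² = 0.00384
δρ/ρ = √(0.00910) = 0.0954
ρ = 2.051e-05 Ω·m, so δρ = 0.0954 × 2.051e-05 = 1.96e-06 Ω·m.

1.96e-06 Ω·m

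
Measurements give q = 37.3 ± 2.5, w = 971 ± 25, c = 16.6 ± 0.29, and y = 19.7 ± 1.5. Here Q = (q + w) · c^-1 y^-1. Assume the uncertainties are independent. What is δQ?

0.253

Let u = q + w = 1010. δu = √(δq² + δw²) = √(6.25 + 625) = 25.1, so δu/u = 0.0249.
Q is then a monomial in u, c, y:
δQ/Q = √((δu/u)² + (-1·δc/c)² + (-1·δy/y)²) = √(0.000621 + 0.000305 + 0.00580) = 0.0820
Q = 3.08, so δQ = 0.0820 × 3.08 = 0.253.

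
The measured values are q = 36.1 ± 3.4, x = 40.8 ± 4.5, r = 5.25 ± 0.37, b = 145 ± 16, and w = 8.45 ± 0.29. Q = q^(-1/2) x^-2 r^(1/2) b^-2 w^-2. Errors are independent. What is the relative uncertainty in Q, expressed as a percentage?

Relative error in a monomial: (δQ/Q)² = Σ (nᵢ · δxᵢ/xᵢ)².
  (−½·δq/q)² = (-0.5×0.0942)² = 0.00222;  (-2·δx/x)² = (-2×0.110)² = 0.0487;  (½·δr/r)² = (0.5×0.0705)² = 0.00124;  (-2·δb/b)² = (-2×0.110)² = 0.0487;  (-2·δw/w)² = (-2×0.0343)² = 0.00471
δQ/Q = √(0.106) = 0.325

32.5%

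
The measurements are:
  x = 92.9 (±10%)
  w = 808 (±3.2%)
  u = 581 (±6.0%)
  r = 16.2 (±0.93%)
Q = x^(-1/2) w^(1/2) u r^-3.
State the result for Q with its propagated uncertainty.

Each factor contributes (exponent × relative error)² to (δQ/Q)²:
  (−½·δx/x)² = (-0.5×0.100)² = 0.00250;  (½·δw/w)² = (0.5×0.0320)² = 0.000256;  (1·δu/u)² = (1×0.0600)² = 0.00360;  (-3·δr/r)² = (-3×0.00930)² = 0.000778
δQ/Q = √(0.00713) = 0.0845
Q = 0.403, so δQ = 0.0845 × 0.403 = 0.0340.

0.403 ± 0.0340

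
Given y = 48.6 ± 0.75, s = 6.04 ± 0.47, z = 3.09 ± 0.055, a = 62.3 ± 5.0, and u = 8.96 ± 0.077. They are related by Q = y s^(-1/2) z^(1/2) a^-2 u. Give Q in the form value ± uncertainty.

0.0802 ± 0.0133

Each factor contributes (exponent × relative error)² to (δQ/Q)²:
  (1·δy/y)² = (1×0.0154)² = 0.000238;  (−½·δs/s)² = (-0.5×0.0778)² = 0.00151;  (½·δz/z)² = (0.5×0.0178)² = 7.92e-05;  (-2·δa/a)² = (-2×0.0803)² = 0.0258;  (1·δu/u)² = (1×0.00859)² = 7.39e-05
δQ/Q = √(0.0277) = 0.166
Q = 0.0802, so δQ = 0.166 × 0.0802 = 0.0133.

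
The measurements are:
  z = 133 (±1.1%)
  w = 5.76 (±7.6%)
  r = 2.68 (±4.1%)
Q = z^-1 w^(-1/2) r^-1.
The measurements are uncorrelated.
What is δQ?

6.66e-05

Q is a product of powers, so relative uncertainties combine in quadrature:
  (-1·δz/z)² = (-1×0.0110)² = 0.000121;  (−½·δw/w)² = (-0.5×0.0760)² = 0.00144;  (-1·δr/r)² = (-1×0.0410)² = 0.00168
δQ/Q = √(0.00325) = 0.0570
Q = 0.00117, so δQ = 0.0570 × 0.00117 = 6.66e-05.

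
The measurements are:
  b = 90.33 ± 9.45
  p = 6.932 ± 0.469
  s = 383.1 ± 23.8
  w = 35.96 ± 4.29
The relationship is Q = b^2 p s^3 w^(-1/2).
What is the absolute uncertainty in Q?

1.56e+11

For a monomial Q ∝ b^2, p, s^3, w^(-1/2), fractional errors add in quadrature:
  (2·δb/b)² = (2×0.105)² = 0.0438;  (1·δp/p)² = (1×0.0677)² = 0.00458;  (3·δs/s)² = (3×0.0621)² = 0.0347;  (−½·δw/w)² = (-0.5×0.119)² = 0.00356
δQ/Q = √(0.0866) = 0.294
Q = 5.303e+11, so δQ = 0.294 × 5.303e+11 = 1.56e+11.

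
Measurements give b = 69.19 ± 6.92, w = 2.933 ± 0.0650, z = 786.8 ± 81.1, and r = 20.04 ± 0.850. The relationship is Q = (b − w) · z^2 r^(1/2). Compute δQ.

Let u = b − w = 66.26. δu = √(δb² + δw²) = √(47.9 + 0.00423) = 6.92, so δu/u = 0.104.
Q is then a monomial in u, z, r:
δQ/Q = √((δu/u)² + (2·δz/z)² + (½·δr/r)²) = √(0.0109 + 0.0425 + 0.000450) = 0.232
Q = 1.836e+08, so δQ = 0.232 × 1.836e+08 = 4.26e+07.

4.26e+07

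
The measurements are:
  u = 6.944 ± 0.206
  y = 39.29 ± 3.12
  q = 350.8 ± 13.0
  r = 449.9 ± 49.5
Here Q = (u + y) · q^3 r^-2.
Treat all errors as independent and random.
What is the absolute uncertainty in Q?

Let w = u + y = 46.23. δw = √(δu² + δy²) = √(0.0424 + 9.73) = 3.13, so δw/w = 0.0676.
Q is then a monomial in w, q, r:
δQ/Q = √((δw/w)² + (3·δq/q)² + (-2·δr/r)²) = √(0.00457 + 0.0124 + 0.0484) = 0.256
Q = 9861, so δQ = 0.256 × 9861 = 2520.

2520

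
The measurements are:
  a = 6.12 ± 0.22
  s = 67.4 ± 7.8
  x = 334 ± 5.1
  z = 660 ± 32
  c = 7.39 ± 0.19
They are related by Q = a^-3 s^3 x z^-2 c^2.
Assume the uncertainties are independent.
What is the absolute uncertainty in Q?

Since Q is a product/quotient, work with relative uncertainties:
  (-3·δa/a)² = (-3×0.0359)² = 0.0116;  (3·δs/s)² = (3×0.116)² = 0.121;  (1·δx/x)² = (1×0.0153)² = 0.000233;  (-2·δz/z)² = (-2×0.0485)² = 0.00940;  (2·δc/c)² = (2×0.0257)² = 0.00264
δQ/Q = √(0.144) = 0.380
Q = 55.9, so δQ = 0.380 × 55.9 = 21.3.

21.3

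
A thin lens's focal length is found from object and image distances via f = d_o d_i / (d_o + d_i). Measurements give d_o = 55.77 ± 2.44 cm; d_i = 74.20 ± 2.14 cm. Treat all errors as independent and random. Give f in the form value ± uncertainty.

∂f/∂d_o = (d_i/(d_o+d_i))² = 0.326;  ∂f/∂d_i = (d_o/(d_o+d_i))² = 0.184
δf = √((∂f/∂d_o · δd_o)² + (∂f/∂d_i · δd_i)²) = √(0.632 + 0.155) = 0.888 cm
f = 31.84 cm.

31.84 ± 0.888 cm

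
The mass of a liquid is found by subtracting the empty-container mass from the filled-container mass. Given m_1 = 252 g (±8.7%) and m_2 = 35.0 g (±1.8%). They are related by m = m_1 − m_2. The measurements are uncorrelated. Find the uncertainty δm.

Sums and differences: (δm)² = Σ (cᵢ δxᵢ)².
  (δm_1)² = 481;  (δm_2)² = 0.397
δm = √(481) = 21.9 g

21.9 g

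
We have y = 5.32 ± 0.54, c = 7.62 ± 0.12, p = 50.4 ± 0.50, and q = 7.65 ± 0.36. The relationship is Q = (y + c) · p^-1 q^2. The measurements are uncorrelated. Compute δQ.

1.56

Let u = y + c = 12.9. δu = √(δy² + δc²) = √(0.292 + 0.0144) = 0.553, so δu/u = 0.0427.
Q is then a monomial in u, p, q:
δQ/Q = √((δu/u)² + (-1·δp/p)² + (2·δq/q)²) = √(0.00183 + 9.84e-05 + 0.00886) = 0.104
Q = 15.0, so δQ = 0.104 × 15.0 = 1.56.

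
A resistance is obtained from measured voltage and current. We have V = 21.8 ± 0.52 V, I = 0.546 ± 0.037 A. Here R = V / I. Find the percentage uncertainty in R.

7.18%

Products/powers → add relative errors in quadrature, weighted by exponent:
  (1·δV/V)² = (1×0.0239)² = 0.000569;  (-1·δI/I)² = (-1×0.0678)² = 0.00459
δR/R = √(0.00516) = 0.0718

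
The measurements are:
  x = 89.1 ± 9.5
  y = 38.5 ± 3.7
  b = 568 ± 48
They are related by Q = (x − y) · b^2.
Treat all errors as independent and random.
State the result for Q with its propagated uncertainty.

(1.63 ± 0.429) × 10^7

Let u = x − y = 50.6. δu = √(δx² + δy²) = √(90.2 + 13.7) = 10.2, so δu/u = 0.201.
Q is then a monomial in u, b:
δQ/Q = √((δu/u)² + (2·δb/b)²) = √(0.0406 + 0.0286) = 0.263
Q = 1.63e+07, so δQ = 0.263 × 1.63e+07 = 4.29e+06.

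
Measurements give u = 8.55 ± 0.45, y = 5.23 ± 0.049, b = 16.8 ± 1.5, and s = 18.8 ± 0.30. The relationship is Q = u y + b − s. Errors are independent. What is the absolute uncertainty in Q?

2.84

Let p = u·y = 44.7. δp/p = √((1·δu/u)² + (1·δy/y)²) = √(0.00277 + 8.78e-05) = 0.0535, so δp = 2.39.
Q = p + b − s: δQ = √(δp² + δb² + δs²) = √(5.71 + 2.25 + 0.0900) = 2.84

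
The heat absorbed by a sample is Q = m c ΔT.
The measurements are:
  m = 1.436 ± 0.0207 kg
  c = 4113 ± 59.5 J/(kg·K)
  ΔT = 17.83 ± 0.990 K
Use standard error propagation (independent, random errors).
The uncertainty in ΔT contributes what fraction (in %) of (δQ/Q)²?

(δQ/Q)² = (1·δm/m)² + (1·δc/c)² + (1·δΔT/ΔT)²
  m term: (1×0.0144)² = 0.000208
  c term: (1×0.0145)² = 0.000209
  ΔT term: (1×0.0555)² = 0.00308
Total = 0.00350. Share from ΔT = 0.00308/0.00350 = 0.881.

88.1%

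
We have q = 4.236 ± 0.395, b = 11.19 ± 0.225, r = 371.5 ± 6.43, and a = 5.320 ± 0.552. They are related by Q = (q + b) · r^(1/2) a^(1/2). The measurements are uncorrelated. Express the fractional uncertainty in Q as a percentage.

6.03%

Let u = q + b = 15.43. δu = √(δq² + δb²) = √(0.156 + 0.0506) = 0.455, so δu/u = 0.0295.
Q is then a monomial in u, r, a:
δQ/Q = √((δu/u)² + (½·δr/r)² + (½·δa/a)²) = √(0.000868 + 7.49e-05 + 0.00269) = 0.0603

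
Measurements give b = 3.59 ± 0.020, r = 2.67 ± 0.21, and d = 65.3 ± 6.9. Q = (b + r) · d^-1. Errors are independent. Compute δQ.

0.0106

Let u = b + r = 6.26. δu = √(δb² + δr²) = √(0.000400 + 0.0441) = 0.211, so δu/u = 0.0337.
Q is then a monomial in u, d:
δQ/Q = √((δu/u)² + (-1·δd/d)²) = √(0.00114 + 0.0112) = 0.111
Q = 0.0959, so δQ = 0.111 × 0.0959 = 0.0106.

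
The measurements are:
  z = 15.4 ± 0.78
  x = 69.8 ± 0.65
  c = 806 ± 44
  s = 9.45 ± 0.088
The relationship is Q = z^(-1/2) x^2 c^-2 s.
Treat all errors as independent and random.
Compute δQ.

Products/powers → add relative errors in quadrature, weighted by exponent:
  (−½·δz/z)² = (-0.5×0.0506)² = 0.000641;  (2·δx/x)² = (2×0.00931)² = 0.000347;  (-2·δc/c)² = (-2×0.0546)² = 0.0119;  (1·δs/s)² = (1×0.00931)² = 8.67e-05
δQ/Q = √(0.0130) = 0.114
Q = 0.0181, so δQ = 0.114 × 0.0181 = 0.00206.

0.00206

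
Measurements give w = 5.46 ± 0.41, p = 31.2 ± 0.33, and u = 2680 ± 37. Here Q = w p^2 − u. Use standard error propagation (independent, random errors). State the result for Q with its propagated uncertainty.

Let h = w·p^2 = 5310. δh/h = √((1·δw/w)² + (2·δp/p)²) = √(0.00564 + 0.000447) = 0.0780, so δh = 415.
Q = h − u: δQ = √(δh² + δu²) = √(1.72e+05 + 1370) = 416
Q = 2630.

2630 ± 416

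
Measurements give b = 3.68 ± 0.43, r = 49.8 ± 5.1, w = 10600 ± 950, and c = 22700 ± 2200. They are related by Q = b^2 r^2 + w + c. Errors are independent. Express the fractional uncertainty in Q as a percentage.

16.0%

Let p = b^2·r^2 = 33600. δp/p = √((2·δb/b)² + (2·δr/r)²) = √(0.0546 + 0.0420) = 0.311, so δp = 10400.
Q = p + w + c: δQ = √(δp² + δw² + δc²) = √(1.09e+08 + 9.02e+05 + 4.84e+06) = 10700
Q = 66900, so δQ/Q = 10700/66900 = 0.160.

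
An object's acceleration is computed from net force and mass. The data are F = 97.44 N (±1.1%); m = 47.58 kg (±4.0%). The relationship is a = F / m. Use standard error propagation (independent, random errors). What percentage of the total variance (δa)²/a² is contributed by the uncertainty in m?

93.0%

(δa/a)² = (1·δF/F)² + (-1·δm/m)²
  F term: (1×0.0110)² = 0.000121
  m term: (-1×0.0400)² = 0.00160
Total = 0.00172. Share from m = 0.00160/0.00172 = 0.930.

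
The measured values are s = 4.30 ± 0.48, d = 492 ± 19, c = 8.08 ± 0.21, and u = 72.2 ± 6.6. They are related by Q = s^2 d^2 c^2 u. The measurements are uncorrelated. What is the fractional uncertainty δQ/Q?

0.259

For a monomial Q ∝ s^2, d^2, c^2, u, fractional errors add in quadrature:
  (2·δs/s)² = (2×0.112)² = 0.0498;  (2·δd/d)² = (2×0.0386)² = 0.00597;  (2·δc/c)² = (2×0.0260)² = 0.00270;  (1·δu/u)² = (1×0.0914)² = 0.00836
δQ/Q = √(0.0669) = 0.259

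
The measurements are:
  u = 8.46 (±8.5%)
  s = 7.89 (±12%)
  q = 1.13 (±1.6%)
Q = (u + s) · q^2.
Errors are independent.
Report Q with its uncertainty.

20.9 ± 1.66

Let w = u + s = 16.4. δw = √(δu² + δs²) = √(0.517 + 0.896) = 1.19, so δw/w = 0.0727.
Q is then a monomial in w, q:
δQ/Q = √((δw/w)² + (2·δq/q)²) = √(0.00529 + 0.00102) = 0.0794
Q = 20.9, so δQ = 0.0794 × 20.9 = 1.66.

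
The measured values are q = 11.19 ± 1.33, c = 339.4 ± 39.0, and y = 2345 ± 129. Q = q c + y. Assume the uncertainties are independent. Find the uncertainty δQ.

Let p = q·c = 3798. δp/p = √((1·δq/q)² + (1·δc/c)²) = √(0.0141 + 0.0132) = 0.165, so δp = 628.
Q = p + y: δQ = √(δp² + δy²) = √(3.94e+05 + 16600) = 641

641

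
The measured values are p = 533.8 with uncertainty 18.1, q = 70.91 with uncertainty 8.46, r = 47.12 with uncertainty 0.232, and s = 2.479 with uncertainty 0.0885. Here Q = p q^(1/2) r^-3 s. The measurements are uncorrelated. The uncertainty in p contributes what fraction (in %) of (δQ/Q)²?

18.5%

(δQ/Q)² = (1·δp/p)² + (½·δq/q)² + (-3·δr/r)² + (1·δs/s)²
  p term: (1×0.0339)² = 0.00115
  q term: (0.5×0.119)² = 0.00356
  r term: (-3×0.00492)² = 0.000218
  s term: (1×0.0357)² = 0.00127
Total = 0.00620. Share from p = 0.00115/0.00620 = 0.185.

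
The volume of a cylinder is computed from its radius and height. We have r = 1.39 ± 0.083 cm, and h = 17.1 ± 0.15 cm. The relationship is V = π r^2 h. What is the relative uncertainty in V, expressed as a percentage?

Since V is a product/quotient, work with relative uncertainties:
  (2·δr/r)² = (2×0.0597)² = 0.0143;  (1·δh/h)² = (1×0.00877)² = 7.69e-05
δV/V = √(0.0143) = 0.120

12.0%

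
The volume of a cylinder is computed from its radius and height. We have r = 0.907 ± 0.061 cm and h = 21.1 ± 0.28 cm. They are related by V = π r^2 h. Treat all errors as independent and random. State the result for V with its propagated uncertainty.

For a monomial V ∝ r^2, h, fractional errors add in quadrature:
  (2·δr/r)² = (2×0.0673)² = 0.0181;  (1·δh/h)² = (1×0.0133)² = 0.000176
δV/V = √(0.0183) = 0.135
V = 54.5 cm^3, so δV = 0.135 × 54.5 = 7.37 cm^3.

54.5 ± 7.37 cm^3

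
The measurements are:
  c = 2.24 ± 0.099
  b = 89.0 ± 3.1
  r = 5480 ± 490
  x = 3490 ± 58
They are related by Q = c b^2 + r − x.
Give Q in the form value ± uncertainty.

Let p = c·b^2 = 17700. δp/p = √((1·δc/c)² + (2·δb/b)²) = √(0.00195 + 0.00485) = 0.0825, so δp = 1460.
Q = p + r − x: δQ = √(δp² + δr² + δx²) = √(2.14e+06 + 2.4e+05 + 3360) = 1540
Q = 19700.

19700 ± 1540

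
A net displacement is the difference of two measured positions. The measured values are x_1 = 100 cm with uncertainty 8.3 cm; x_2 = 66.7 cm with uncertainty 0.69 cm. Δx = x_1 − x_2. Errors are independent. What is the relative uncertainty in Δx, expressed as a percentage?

Δx is a linear combination, so absolute uncertainties add in quadrature:
  (δx_1)² = 68.9;  (δx_2)² = 0.476
δΔx = √(69.4) = 8.33 cm
Δx = 33.3 cm, so δΔx/Δx = 8.33/33.3 = 0.250.

25.0%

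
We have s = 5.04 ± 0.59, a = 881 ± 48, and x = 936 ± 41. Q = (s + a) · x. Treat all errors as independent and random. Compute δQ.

57800

Let u = s + a = 886. δu = √(δs² + δa²) = √(0.348 + 2300) = 48.0, so δu/u = 0.0542.
Q is then a monomial in u, x:
δQ/Q = √((δu/u)² + (1·δx/x)²) = √(0.00294 + 0.00192) = 0.0697
Q = 8.29e+05, so δQ = 0.0697 × 8.29e+05 = 57800.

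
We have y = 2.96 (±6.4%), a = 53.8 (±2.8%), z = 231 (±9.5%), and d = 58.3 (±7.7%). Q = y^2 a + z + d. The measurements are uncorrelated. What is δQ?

Let p = y^2·a = 471. δp/p = √((2·δy/y)² + (1·δa/a)²) = √(0.0164 + 0.000784) = 0.131, so δp = 61.8.
Q = p + z + d: δQ = √(δp² + δz² + δd²) = √(3810 + 482 + 20.2) = 65.7

65.7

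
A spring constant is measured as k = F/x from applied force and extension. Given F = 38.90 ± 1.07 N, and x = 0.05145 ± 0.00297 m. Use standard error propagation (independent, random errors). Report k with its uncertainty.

756.1 ± 48.3 N/m

For a monomial k ∝ F, x^-1, fractional errors add in quadrature:
  (1·δF/F)² = (1×0.0275)² = 0.000757;  (-1·δx/x)² = (-1×0.0577)² = 0.00333
δk/k = √(0.00409) = 0.0639
k = 756.1 N/m, so δk = 0.0639 × 756.1 = 48.3 N/m.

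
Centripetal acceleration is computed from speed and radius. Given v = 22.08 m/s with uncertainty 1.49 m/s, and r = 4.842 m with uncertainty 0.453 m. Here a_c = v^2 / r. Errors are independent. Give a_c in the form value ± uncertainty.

100.7 ± 16.5 m/s^2

Relative error in a monomial: (δa_c/a_c)² = Σ (nᵢ · δxᵢ/xᵢ)².
  (2·δv/v)² = (2×0.0675)² = 0.0182;  (-1·δr/r)² = (-1×0.0936)² = 0.00875
δa_c/a_c = √(0.0270) = 0.164
a_c = 100.7 m/s^2, so δa_c = 0.164 × 100.7 = 16.5 m/s^2.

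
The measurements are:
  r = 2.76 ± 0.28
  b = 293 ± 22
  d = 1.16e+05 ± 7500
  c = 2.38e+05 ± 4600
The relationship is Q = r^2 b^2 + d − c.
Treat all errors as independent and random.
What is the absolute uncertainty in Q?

Let p = r^2·b^2 = 6.54e+05. δp/p = √((2·δr/r)² + (2·δb/b)²) = √(0.0412 + 0.0226) = 0.252, so δp = 1.65e+05.
Q = p + d − c: δQ = √(δp² + δd² + δc²) = √(2.73e+10 + 5.62e+07 + 2.12e+07) = 1.65e+05

1.65e+05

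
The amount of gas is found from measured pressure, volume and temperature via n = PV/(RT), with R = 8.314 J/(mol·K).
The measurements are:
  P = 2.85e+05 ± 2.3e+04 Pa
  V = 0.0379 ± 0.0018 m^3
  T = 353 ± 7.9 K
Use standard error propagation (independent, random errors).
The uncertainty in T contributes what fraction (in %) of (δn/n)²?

5.40%

(δn/n)² = (1·δP/P)² + (1·δV/V)² + (-1·δT/T)²
  P term: (1×0.0807)² = 0.00651
  V term: (1×0.0475)² = 0.00226
  T term: (-1×0.0224)² = 0.000501
Total = 0.00927. Share from T = 0.000501/0.00927 = 0.0540.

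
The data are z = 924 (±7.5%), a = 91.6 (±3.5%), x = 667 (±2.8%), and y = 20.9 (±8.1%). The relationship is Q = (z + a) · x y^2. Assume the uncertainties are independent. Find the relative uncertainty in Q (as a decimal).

0.178

Let u = z + a = 1020. δu = √(δz² + δa²) = √(4800 + 10.3) = 69.4, so δu/u = 0.0683.
Q is then a monomial in u, x, y:
δQ/Q = √((δu/u)² + (1·δx/x)² + (2·δy/y)²) = √(0.00467 + 0.000784 + 0.0262) = 0.178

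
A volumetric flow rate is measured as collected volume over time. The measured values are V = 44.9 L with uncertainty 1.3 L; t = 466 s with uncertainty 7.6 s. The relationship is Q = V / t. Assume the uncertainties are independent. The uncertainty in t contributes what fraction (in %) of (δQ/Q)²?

24.1%

(δQ/Q)² = (1·δV/V)² + (-1·δt/t)²
  V term: (1×0.0290)² = 0.000838
  t term: (-1×0.0163)² = 0.000266
Total = 0.00110. Share from t = 0.000266/0.00110 = 0.241.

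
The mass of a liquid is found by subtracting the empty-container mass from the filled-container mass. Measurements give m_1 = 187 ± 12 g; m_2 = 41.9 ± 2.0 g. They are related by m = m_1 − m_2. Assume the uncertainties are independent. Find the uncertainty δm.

Sums and differences: (δm)² = Σ (cᵢ δxᵢ)².
  (δm_1)² = 144;  (δm_2)² = 4.00
δm = √(148) = 12.2 g

12.2 g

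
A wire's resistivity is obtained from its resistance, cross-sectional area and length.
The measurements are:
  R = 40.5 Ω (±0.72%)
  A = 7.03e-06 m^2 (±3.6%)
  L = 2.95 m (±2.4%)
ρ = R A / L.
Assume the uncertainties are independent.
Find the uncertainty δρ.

ρ is a product of powers, so relative uncertainties combine in quadrature:
  (1·δR/R)² = (1×0.00720)² = 5.18e-05;  (1·δA/A)² = (1×0.0360)² = 0.00130;  (-1·δL/L)² = (-1×0.0240)² = 0.000576
δρ/ρ = √(0.00192) = 0.0439
ρ = 9.65e-05 Ω·m, so δρ = 0.0439 × 9.65e-05 = 4.23e-06 Ω·m.

4.23e-06 Ω·m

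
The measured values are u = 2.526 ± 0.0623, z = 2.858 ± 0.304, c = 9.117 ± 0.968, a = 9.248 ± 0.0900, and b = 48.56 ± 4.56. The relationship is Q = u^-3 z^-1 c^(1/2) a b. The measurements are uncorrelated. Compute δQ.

Each factor contributes (exponent × relative error)² to (δQ/Q)²:
  (-3·δu/u)² = (-3×0.0247)² = 0.00547;  (-1·δz/z)² = (-1×0.106)² = 0.0113;  (½·δc/c)² = (0.5×0.106)² = 0.00282;  (1·δa/a)² = (1×0.00973)² = 9.47e-05;  (1·δb/b)² = (1×0.0939)² = 0.00882
δQ/Q = √(0.0285) = 0.169
Q = 29.44, so δQ = 0.169 × 29.44 = 4.97.

4.97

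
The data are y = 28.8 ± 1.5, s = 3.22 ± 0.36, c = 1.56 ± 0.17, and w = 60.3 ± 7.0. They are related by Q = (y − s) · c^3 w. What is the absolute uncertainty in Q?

2060

Let u = y − s = 25.6. δu = √(δy² + δs²) = √(2.25 + 0.130) = 1.54, so δu/u = 0.0603.
Q is then a monomial in u, c, w:
δQ/Q = √((δu/u)² + (3·δc/c)² + (1·δw/w)²) = √(0.00364 + 0.107 + 0.0135) = 0.352
Q = 5860, so δQ = 0.352 × 5860 = 2060.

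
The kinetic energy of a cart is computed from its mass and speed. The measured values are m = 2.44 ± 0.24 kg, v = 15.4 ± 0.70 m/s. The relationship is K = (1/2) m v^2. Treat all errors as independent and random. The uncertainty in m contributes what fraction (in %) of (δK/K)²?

53.9%

(δK/K)² = (1·δm/m)² + (2·δv/v)²
  m term: (1×0.0984)² = 0.00967
  v term: (2×0.0455)² = 0.00826
Total = 0.0179. Share from m = 0.00967/0.0179 = 0.539.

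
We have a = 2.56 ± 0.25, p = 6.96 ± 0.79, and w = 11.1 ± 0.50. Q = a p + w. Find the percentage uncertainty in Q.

9.39%

Let h = a·p = 17.8. δh/h = √((1·δa/a)² + (1·δp/p)²) = √(0.00954 + 0.0129) = 0.150, so δh = 2.67.
Q = h + w: δQ = √(δh² + δw²) = √(7.12 + 0.250) = 2.71
Q = 28.9, so δQ/Q = 2.71/28.9 = 0.0939.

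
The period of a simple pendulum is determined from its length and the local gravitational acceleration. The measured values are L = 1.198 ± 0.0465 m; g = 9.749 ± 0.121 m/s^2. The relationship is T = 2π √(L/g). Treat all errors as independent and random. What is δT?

0.0449 s

Each factor contributes (exponent × relative error)² to (δT/T)²:
  (½·δL/L)² = (0.5×0.0388)² = 0.000377;  (−½·δg/g)² = (-0.5×0.0124)² = 3.85e-05
δT/T = √(0.000415) = 0.0204
T = 2.203 s, so δT = 0.0204 × 2.203 = 0.0449 s.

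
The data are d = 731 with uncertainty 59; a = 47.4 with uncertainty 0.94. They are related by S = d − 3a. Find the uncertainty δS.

For a sum/difference, combine absolute errors in quadrature:
  (δd)² = 3480;  (3·δa)² = 7.95
δS = √(3490) = 59.1

59.1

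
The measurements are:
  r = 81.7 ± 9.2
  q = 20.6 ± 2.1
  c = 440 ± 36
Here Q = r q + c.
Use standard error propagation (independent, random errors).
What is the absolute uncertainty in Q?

258

Let p = r·q = 1680. δp/p = √((1·δr/r)² + (1·δq/q)²) = √(0.0127 + 0.0104) = 0.152, so δp = 256.
Q = p + c: δQ = √(δp² + δc²) = √(65400 + 1300) = 258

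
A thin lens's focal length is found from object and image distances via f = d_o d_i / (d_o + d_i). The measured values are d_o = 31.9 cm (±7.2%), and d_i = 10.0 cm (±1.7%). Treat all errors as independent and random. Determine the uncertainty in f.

∂f/∂d_o = (d_i/(d_o+d_i))² = 0.0570;  ∂f/∂d_i = (d_o/(d_o+d_i))² = 0.580
δf = √((∂f/∂d_o · δd_o)² + (∂f/∂d_i · δd_i)²) = √(0.0171 + 0.00971) = 0.164 cm

0.164 cm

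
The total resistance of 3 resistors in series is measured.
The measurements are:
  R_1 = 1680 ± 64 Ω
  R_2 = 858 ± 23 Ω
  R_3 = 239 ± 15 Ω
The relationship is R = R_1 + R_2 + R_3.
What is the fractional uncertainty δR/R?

0.0251

For a sum/difference, combine absolute errors in quadrature:
  (δR_1)² = 4100;  (δR_2)² = 529;  (δR_3)² = 225
δR = √(4850) = 69.6 Ω
R = 2780 Ω, so δR/R = 69.6/2780 = 0.0251.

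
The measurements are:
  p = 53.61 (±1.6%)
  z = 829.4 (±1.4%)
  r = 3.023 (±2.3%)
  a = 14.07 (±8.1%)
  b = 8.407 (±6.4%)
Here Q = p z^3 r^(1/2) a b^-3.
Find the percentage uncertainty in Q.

Products/powers → add relative errors in quadrature, weighted by exponent:
  (1·δp/p)² = (1×0.0160)² = 0.000256;  (3·δz/z)² = (3×0.0140)² = 0.00176;  (½·δr/r)² = (0.5×0.0230)² = 0.000132;  (1·δa/a)² = (1×0.0810)² = 0.00656;  (-3·δb/b)² = (-3×0.0640)² = 0.0369
δQ/Q = √(0.0456) = 0.213

21.3%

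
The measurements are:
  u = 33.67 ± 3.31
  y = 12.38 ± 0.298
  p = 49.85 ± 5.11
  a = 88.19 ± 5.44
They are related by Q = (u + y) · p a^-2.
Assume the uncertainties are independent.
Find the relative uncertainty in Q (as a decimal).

0.176

Let w = u + y = 46.05. δw = √(δu² + δy²) = √(11.0 + 0.0888) = 3.32, so δw/w = 0.0722.
Q is then a monomial in w, p, a:
δQ/Q = √((δw/w)² + (1·δp/p)² + (-2·δa/a)²) = √(0.00521 + 0.0105 + 0.0152) = 0.176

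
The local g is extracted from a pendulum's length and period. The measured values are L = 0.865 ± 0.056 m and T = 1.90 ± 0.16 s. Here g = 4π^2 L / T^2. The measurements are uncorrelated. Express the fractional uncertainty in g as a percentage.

g is a product of powers, so relative uncertainties combine in quadrature:
  (1·δL/L)² = (1×0.0647)² = 0.00419;  (-2·δT/T)² = (-2×0.0842)² = 0.0284
δg/g = √(0.0326) = 0.180

18.0%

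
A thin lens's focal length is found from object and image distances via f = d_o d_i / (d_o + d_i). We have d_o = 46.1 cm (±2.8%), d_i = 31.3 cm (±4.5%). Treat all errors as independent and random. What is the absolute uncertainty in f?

0.542 cm

∂f/∂d_o = (d_i/(d_o+d_i))² = 0.164;  ∂f/∂d_i = (d_o/(d_o+d_i))² = 0.355
δf = √((∂f/∂d_o · δd_o)² + (∂f/∂d_i · δd_i)²) = √(0.0446 + 0.250) = 0.542 cm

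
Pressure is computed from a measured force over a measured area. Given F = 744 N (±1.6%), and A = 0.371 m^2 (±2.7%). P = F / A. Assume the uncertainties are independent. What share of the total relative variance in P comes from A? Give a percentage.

74.0%

(δP/P)² = (1·δF/F)² + (-1·δA/A)²
  F term: (1×0.0160)² = 0.000256
  A term: (-1×0.0270)² = 0.000729
Total = 0.000985. Share from A = 0.000729/0.000985 = 0.740.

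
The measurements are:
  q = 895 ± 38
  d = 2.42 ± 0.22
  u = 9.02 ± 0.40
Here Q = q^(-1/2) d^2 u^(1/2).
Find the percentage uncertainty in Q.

18.4%

Q is a product of powers, so relative uncertainties combine in quadrature:
  (−½·δq/q)² = (-0.5×0.0425)² = 0.000451;  (2·δd/d)² = (2×0.0909)² = 0.0331;  (½·δu/u)² = (0.5×0.0443)² = 0.000492
δQ/Q = √(0.0340) = 0.184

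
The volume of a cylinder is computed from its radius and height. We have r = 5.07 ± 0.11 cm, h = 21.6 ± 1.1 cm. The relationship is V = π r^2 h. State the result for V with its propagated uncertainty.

Since V is a product/quotient, work with relative uncertainties:
  (2·δr/r)² = (2×0.0217)² = 0.00188;  (1·δh/h)² = (1×0.0509)² = 0.00259
δV/V = √(0.00448) = 0.0669
V = 1740 cm^3, so δV = 0.0669 × 1740 = 117 cm^3.

1740 ± 117 cm^3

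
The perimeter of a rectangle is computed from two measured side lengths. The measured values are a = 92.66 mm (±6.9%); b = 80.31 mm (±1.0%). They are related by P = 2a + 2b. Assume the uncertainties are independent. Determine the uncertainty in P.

For a sum/difference, combine absolute errors in quadrature:
  (2·δa)² = 164;  (2·δb)² = 2.58
δP = √(166) = 12.9 mm

12.9 mm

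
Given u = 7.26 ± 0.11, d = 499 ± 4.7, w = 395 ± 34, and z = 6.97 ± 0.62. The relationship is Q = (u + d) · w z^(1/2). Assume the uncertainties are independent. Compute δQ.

51400

Let h = u + d = 506. δh = √(δu² + δd²) = √(0.0121 + 22.1) = 4.70, so δh/h = 0.00929.
Q is then a monomial in h, w, z:
δQ/Q = √((δh/h)² + (1·δw/w)² + (½·δz/z)²) = √(8.62e-05 + 0.00741 + 0.00198) = 0.0973
Q = 5.28e+05, so δQ = 0.0973 × 5.28e+05 = 51400.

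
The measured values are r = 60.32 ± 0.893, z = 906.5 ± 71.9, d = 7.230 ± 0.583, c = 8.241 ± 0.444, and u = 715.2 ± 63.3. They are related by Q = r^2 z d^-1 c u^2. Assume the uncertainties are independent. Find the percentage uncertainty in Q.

21.9%

Since Q is a product/quotient, work with relative uncertainties:
  (2·δr/r)² = (2×0.0148)² = 0.000877;  (1·δz/z)² = (1×0.0793)² = 0.00629;  (-1·δd/d)² = (-1×0.0806)² = 0.00650;  (1·δc/c)² = (1×0.0539)² = 0.00290;  (2·δu/u)² = (2×0.0885)² = 0.0313
δQ/Q = √(0.0479) = 0.219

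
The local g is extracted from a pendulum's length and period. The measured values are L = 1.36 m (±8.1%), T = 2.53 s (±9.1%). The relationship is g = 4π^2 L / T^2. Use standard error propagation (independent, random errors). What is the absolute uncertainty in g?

Products/powers → add relative errors in quadrature, weighted by exponent:
  (1·δL/L)² = (1×0.0810)² = 0.00656;  (-2·δT/T)² = (-2×0.0910)² = 0.0331
δg/g = √(0.0397) = 0.199
g = 8.39 m/s^2, so δg = 0.199 × 8.39 = 1.67 m/s^2.

1.67 m/s^2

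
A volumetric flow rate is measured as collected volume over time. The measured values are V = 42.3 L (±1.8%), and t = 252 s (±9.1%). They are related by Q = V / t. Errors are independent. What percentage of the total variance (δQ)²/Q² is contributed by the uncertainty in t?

96.2%

(δQ/Q)² = (1·δV/V)² + (-1·δt/t)²
  V term: (1×0.0180)² = 0.000324
  t term: (-1×0.0910)² = 0.00828
Total = 0.00860. Share from t = 0.00828/0.00860 = 0.962.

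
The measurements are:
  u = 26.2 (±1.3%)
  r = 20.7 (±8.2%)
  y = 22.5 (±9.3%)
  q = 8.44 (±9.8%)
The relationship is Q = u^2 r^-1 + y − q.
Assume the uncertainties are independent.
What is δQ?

3.63

Let p = u^2·r^-1 = 33.2. δp/p = √((2·δu/u)² + (-1·δr/r)²) = √(0.000676 + 0.00672) = 0.0860, so δp = 2.85.
Q = p + y − q: δQ = √(δp² + δy² + δq²) = √(8.14 + 4.38 + 0.684) = 3.63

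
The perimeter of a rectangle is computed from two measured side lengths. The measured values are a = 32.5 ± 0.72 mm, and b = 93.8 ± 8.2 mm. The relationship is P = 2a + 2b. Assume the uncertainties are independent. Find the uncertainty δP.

P is a linear combination, so absolute uncertainties add in quadrature:
  (2·δa)² = 2.07;  (2·δb)² = 269
δP = √(271) = 16.5 mm

16.5 mm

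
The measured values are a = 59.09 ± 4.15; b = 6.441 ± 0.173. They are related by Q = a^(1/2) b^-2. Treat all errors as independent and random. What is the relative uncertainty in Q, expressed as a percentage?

Each factor contributes (exponent × relative error)² to (δQ/Q)²:
  (½·δa/a)² = (0.5×0.0702)² = 0.00123;  (-2·δb/b)² = (-2×0.0269)² = 0.00289
δQ/Q = √(0.00412) = 0.0642

6.42%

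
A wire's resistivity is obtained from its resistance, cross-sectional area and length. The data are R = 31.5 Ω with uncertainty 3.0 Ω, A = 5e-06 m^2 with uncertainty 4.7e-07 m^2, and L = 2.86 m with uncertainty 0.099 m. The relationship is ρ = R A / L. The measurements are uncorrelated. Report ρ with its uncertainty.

(5.51 ± 0.761) × 10^-5 Ω·m

Relative error in a monomial: (δρ/ρ)² = Σ (nᵢ · δxᵢ/xᵢ)².
  (1·δR/R)² = (1×0.0952)² = 0.00907;  (1·δA/A)² = (1×0.0940)² = 0.00884;  (-1·δL/L)² = (-1×0.0346)² = 0.00120
δρ/ρ = √(0.0191) = 0.138
ρ = 5.51e-05 Ω·m, so δρ = 0.138 × 5.51e-05 = 7.61e-06 Ω·m.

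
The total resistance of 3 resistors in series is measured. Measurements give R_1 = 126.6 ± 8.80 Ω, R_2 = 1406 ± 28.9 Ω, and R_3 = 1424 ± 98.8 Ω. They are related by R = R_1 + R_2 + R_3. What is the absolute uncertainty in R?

103 Ω

R is a linear combination, so absolute uncertainties add in quadrature:
  (δR_1)² = 77.4;  (δR_2)² = 835;  (δR_3)² = 9760
δR = √(10700) = 103 Ω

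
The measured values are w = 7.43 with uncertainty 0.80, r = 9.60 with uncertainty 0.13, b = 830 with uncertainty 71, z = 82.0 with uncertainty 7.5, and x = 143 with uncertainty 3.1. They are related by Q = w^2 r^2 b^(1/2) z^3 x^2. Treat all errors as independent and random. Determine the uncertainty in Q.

Products/powers → add relative errors in quadrature, weighted by exponent:
  (2·δw/w)² = (2×0.108)² = 0.0464;  (2·δr/r)² = (2×0.0135)² = 0.000734;  (½·δb/b)² = (0.5×0.0855)² = 0.00183;  (3·δz/z)² = (3×0.0915)² = 0.0753;  (2·δx/x)² = (2×0.0217)² = 0.00188
δQ/Q = √(0.126) = 0.355
Q = 1.65e+15, so δQ = 0.355 × 1.65e+15 = 5.87e+14.

5.87e+14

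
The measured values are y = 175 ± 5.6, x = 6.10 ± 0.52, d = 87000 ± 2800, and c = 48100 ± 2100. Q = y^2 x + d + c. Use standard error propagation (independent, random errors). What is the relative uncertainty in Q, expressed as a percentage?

6.28%

Let p = y^2·x = 1.87e+05. δp/p = √((2·δy/y)² + (1·δx/x)²) = √(0.00410 + 0.00727) = 0.107, so δp = 19900.
Q = p + d + c: δQ = √(δp² + δd² + δc²) = √(3.97e+08 + 7.84e+06 + 4.41e+06) = 20200
Q = 3.22e+05, so δQ/Q = 20200/3.22e+05 = 0.0628.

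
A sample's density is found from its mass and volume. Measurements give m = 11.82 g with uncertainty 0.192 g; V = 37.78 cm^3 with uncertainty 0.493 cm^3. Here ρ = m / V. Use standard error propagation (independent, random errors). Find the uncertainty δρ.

0.00652 g/cm^3

Relative error in a monomial: (δρ/ρ)² = Σ (nᵢ · δxᵢ/xᵢ)².
  (1·δm/m)² = (1×0.0162)² = 0.000264;  (-1·δV/V)² = (-1×0.0130)² = 0.000170
δρ/ρ = √(0.000434) = 0.0208
ρ = 0.3129 g/cm^3, so δρ = 0.0208 × 0.3129 = 0.00652 g/cm^3.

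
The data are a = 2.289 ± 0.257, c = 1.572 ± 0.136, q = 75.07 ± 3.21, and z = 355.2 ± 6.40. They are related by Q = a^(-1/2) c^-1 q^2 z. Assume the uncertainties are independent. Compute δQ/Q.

Each factor contributes (exponent × relative error)² to (δQ/Q)²:
  (−½·δa/a)² = (-0.5×0.112)² = 0.00315;  (-1·δc/c)² = (-1×0.0865)² = 0.00748;  (2·δq/q)² = (2×0.0428)² = 0.00731;  (1·δz/z)² = (1×0.0180)² = 0.000325
δQ/Q = √(0.0183) = 0.135

0.135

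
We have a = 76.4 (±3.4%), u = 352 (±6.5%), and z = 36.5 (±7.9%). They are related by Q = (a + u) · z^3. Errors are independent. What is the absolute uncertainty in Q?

Let w = a + u = 428. δw = √(δa² + δu²) = √(6.75 + 523) = 23.0, so δw/w = 0.0538.
Q is then a monomial in w, z:
δQ/Q = √((δw/w)² + (3·δz/z)²) = √(0.00289 + 0.0562) = 0.243
Q = 2.08e+07, so δQ = 0.243 × 2.08e+07 = 5.06e+06.

5.06e+06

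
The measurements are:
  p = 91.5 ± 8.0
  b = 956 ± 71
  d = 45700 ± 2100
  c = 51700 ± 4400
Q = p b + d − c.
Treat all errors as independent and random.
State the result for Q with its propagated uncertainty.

81500 ± 11200

Let w = p·b = 87500. δw/w = √((1·δp/p)² + (1·δb/b)²) = √(0.00764 + 0.00552) = 0.115, so δw = 10000.
Q = w + d − c: δQ = √(δw² + δd² + δc²) = √(1.01e+08 + 4.41e+06 + 1.94e+07) = 11200
Q = 81500.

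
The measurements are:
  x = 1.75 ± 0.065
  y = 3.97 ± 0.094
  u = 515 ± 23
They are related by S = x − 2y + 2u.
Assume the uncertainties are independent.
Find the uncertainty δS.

For a sum/difference, combine absolute errors in quadrature:
  (δx)² = 0.00423;  (2·δy)² = 0.0353;  (2·δu)² = 2120
δS = √(2120) = 46.0

46.0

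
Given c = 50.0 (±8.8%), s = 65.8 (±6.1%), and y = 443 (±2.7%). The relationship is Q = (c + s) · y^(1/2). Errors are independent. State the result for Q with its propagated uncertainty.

Let u = c + s = 116. δu = √(δc² + δs²) = √(19.4 + 16.1) = 5.96, so δu/u = 0.0514.
Q is then a monomial in u, y:
δQ/Q = √((δu/u)² + (½·δy/y)²) = √(0.00265 + 0.000182) = 0.0532
Q = 2440, so δQ = 0.0532 × 2440 = 130.

2440 ± 130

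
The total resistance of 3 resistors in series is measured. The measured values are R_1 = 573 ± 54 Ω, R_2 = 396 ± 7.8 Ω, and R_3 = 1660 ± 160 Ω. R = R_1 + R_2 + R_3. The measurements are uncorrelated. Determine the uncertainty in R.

169 Ω

Each term contributes (cᵢ δxᵢ)² to (δR)²:
  (δR_1)² = 2920;  (δR_2)² = 60.8;  (δR_3)² = 25600
δR = √(28600) = 169 Ω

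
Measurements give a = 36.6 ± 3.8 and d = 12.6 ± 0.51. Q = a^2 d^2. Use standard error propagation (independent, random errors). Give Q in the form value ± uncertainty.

Q is a product of powers, so relative uncertainties combine in quadrature:
  (2·δa/a)² = (2×0.104)² = 0.0431;  (2·δd/d)² = (2×0.0405)² = 0.00655
δQ/Q = √(0.0497) = 0.223
Q = 2.13e+05, so δQ = 0.223 × 2.13e+05 = 47400.

(2.13 ± 0.474) × 10^5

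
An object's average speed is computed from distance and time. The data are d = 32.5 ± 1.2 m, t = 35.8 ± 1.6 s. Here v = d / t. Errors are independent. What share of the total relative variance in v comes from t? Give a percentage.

59.4%

(δv/v)² = (1·δd/d)² + (-1·δt/t)²
  d term: (1×0.0369)² = 0.00136
  t term: (-1×0.0447)² = 0.00200
Total = 0.00336. Share from t = 0.00200/0.00336 = 0.594.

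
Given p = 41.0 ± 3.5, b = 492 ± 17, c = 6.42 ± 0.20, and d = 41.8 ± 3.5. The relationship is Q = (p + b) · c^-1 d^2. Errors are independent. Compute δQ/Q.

Let u = p + b = 533. δu = √(δp² + δb²) = √(12.2 + 289) = 17.4, so δu/u = 0.0326.
Q is then a monomial in u, c, d:
δQ/Q = √((δu/u)² + (-1·δc/c)² + (2·δd/d)²) = √(0.00106 + 0.000970 + 0.0280) = 0.173

0.173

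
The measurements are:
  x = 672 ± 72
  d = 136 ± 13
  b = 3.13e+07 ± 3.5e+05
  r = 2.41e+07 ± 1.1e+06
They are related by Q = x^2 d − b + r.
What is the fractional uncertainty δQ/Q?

Let p = x^2·d = 6.14e+07. δp/p = √((2·δx/x)² + (1·δd/d)²) = √(0.0459 + 0.00914) = 0.235, so δp = 1.44e+07.
Q = p − b + r: δQ = √(δp² + δb² + δr²) = √(2.08e+14 + 1.22e+11 + 1.21e+12) = 1.45e+07
Q = 5.42e+07, so δQ/Q = 1.45e+07/5.42e+07 = 0.267.

0.267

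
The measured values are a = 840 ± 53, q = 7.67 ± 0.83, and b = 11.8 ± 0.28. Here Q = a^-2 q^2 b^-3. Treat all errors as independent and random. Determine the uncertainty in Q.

Since Q is a product/quotient, work with relative uncertainties:
  (-2·δa/a)² = (-2×0.0631)² = 0.0159;  (2·δq/q)² = (2×0.108)² = 0.0468;  (-3·δb/b)² = (-3×0.0237)² = 0.00507
δQ/Q = √(0.0678) = 0.260
Q = 5.07e-08, so δQ = 0.260 × 5.07e-08 = 1.32e-08.

1.32e-08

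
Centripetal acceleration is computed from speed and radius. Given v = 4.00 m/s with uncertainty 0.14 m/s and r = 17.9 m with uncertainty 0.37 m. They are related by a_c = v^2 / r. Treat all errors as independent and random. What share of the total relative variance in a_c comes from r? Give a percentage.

8.02%

(δa_c/a_c)² = (2·δv/v)² + (-1·δr/r)²
  v term: (2×0.0350)² = 0.00490
  r term: (-1×0.0207)² = 0.000427
Total = 0.00533. Share from r = 0.000427/0.00533 = 0.0802.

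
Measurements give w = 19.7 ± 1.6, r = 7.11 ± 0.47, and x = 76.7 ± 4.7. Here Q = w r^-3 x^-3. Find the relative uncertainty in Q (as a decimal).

Q is a product of powers, so relative uncertainties combine in quadrature:
  (1·δw/w)² = (1×0.0812)² = 0.00660;  (-3·δr/r)² = (-3×0.0661)² = 0.0393;  (-3·δx/x)² = (-3×0.0613)² = 0.0338
δQ/Q = √(0.0797) = 0.282

0.282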